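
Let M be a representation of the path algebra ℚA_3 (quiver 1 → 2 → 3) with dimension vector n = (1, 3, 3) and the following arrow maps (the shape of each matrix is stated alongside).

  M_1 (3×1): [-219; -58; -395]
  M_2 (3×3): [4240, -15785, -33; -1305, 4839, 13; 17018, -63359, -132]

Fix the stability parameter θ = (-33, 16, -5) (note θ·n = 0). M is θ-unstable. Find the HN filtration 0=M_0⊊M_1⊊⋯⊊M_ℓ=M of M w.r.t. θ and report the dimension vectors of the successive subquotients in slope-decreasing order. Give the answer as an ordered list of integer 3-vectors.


Via rank(M_{q-1}∘⋯∘M_p): M ≅ I[1,3], I[2,3]^2.
μ_θ-semistable layers: μ^(1)=11/2; μ^(2)=-33

((0, 3, 3); (1, 0, 0))


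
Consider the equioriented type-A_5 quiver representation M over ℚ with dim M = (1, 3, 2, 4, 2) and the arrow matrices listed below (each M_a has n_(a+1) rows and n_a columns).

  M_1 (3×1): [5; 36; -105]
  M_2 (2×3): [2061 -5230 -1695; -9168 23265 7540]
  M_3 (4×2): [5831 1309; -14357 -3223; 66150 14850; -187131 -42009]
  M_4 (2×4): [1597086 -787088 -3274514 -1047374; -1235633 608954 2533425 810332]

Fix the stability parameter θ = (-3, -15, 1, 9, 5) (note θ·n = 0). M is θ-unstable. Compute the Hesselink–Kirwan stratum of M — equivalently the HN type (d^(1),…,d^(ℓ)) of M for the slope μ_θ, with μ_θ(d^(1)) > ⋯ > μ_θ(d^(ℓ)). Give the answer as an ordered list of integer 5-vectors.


Via rank(M_{q-1}∘⋯∘M_p): M ≅ I[1,2], I[2,3], I[2,5], I[4,4]^2, I[4,5].
μ_θ-semistable layers: μ^(1)=9; μ^(2)=7; μ^(3)=1; μ^(4)=-9; μ^(5)=-15

((0, 0, 0, 2, 0); (0, 0, 0, 2, 2); (0, 0, 2, 0, 0); (1, 1, 0, 0, 0); (0, 2, 0, 0, 0))


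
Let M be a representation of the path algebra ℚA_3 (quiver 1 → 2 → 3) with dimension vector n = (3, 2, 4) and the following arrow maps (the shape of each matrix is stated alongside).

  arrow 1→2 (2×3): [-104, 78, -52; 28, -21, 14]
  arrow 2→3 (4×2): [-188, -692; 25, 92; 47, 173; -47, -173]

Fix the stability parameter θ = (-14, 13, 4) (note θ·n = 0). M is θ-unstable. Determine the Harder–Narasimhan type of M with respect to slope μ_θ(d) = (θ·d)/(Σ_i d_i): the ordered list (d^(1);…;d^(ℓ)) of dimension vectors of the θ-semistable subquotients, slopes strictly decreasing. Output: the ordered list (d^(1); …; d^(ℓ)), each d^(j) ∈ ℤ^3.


Interval decomposition of M: I[1,1]^2, I[1,3], I[2,3], I[3,3]^2.
HN type (ℓ=3): μ^(1)=17/2; μ^(2)=4; μ^(3)=-14

((0, 2, 2); (0, 0, 2); (3, 0, 0))


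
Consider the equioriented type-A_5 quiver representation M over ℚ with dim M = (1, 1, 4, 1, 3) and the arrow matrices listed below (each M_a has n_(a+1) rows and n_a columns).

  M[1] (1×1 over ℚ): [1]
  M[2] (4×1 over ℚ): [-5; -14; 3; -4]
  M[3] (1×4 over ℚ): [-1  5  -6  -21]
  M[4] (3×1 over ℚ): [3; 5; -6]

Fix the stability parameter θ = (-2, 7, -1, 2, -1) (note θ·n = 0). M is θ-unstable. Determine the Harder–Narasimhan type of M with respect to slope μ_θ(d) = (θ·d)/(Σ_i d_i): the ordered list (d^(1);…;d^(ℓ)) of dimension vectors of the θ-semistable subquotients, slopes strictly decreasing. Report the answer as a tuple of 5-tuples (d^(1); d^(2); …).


Barcode: M ≅ I[1,5], I[3,3]^3, I[5,5]^2. HN layers by μ_θ (3 steps, strictly decreasing):
  μ^(1)=7/4; μ^(2)=-1; μ^(3)=-2

((0, 1, 1, 1, 1); (0, 0, 3, 0, 2); (1, 0, 0, 0, 0))


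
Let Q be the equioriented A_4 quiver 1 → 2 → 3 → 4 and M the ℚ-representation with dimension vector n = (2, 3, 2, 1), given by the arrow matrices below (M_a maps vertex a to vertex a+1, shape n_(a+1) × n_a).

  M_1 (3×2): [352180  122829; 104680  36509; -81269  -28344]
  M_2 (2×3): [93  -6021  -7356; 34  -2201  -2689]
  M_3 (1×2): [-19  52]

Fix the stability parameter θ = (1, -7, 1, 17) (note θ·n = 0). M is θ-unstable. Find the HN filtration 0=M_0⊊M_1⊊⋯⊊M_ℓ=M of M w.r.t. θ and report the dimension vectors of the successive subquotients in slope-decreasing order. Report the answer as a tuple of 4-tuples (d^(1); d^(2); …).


Barcode: M ≅ I[1,2], I[1,4], I[2,3]. HN layers by μ_θ (4 steps, strictly decreasing):
  μ^(1)=17; μ^(2)=1; μ^(3)=-3; μ^(4)=-7

((0, 0, 0, 1); (0, 0, 2, 0); (2, 2, 0, 0); (0, 1, 0, 0))


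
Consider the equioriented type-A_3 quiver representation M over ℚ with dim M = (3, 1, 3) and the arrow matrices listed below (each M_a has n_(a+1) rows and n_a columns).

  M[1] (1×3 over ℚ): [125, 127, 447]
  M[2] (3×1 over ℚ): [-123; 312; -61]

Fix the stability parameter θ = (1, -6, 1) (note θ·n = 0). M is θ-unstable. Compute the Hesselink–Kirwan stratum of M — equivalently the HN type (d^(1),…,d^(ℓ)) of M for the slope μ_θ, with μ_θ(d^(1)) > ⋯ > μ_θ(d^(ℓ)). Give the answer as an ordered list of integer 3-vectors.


Via rank(M_{q-1}∘⋯∘M_p): M ≅ I[1,1]^2, I[1,3], I[3,3]^2.
μ_θ-semistable layers: μ^(1)=1; μ^(2)=-5/2

((2, 0, 3); (1, 1, 0))


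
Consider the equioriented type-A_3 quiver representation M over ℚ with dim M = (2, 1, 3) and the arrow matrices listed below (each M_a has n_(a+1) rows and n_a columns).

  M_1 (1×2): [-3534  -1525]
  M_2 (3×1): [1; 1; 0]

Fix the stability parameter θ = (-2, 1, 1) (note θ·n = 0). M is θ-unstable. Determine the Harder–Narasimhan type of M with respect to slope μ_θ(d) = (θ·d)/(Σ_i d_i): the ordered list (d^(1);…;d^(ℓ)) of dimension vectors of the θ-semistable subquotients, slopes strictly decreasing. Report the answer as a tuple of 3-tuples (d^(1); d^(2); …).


Interval decomposition of M: I[1,1], I[1,3], I[3,3]^2.
HN type (ℓ=2): μ^(1)=1; μ^(2)=-2

((0, 1, 3); (2, 0, 0))


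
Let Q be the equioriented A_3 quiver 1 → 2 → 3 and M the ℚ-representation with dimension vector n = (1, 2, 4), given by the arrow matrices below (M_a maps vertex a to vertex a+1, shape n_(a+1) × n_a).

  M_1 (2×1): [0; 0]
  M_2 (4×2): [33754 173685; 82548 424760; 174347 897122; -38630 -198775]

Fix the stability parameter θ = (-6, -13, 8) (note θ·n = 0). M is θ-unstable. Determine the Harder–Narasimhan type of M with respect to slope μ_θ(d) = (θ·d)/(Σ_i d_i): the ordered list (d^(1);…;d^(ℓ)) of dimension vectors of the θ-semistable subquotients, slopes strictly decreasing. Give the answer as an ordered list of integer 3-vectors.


Interval decomposition of M: I[1,1], I[2,3]^2, I[3,3]^2.
HN type (ℓ=3): μ^(1)=8; μ^(2)=-6; μ^(3)=-13

((0, 0, 4); (1, 0, 0); (0, 2, 0))


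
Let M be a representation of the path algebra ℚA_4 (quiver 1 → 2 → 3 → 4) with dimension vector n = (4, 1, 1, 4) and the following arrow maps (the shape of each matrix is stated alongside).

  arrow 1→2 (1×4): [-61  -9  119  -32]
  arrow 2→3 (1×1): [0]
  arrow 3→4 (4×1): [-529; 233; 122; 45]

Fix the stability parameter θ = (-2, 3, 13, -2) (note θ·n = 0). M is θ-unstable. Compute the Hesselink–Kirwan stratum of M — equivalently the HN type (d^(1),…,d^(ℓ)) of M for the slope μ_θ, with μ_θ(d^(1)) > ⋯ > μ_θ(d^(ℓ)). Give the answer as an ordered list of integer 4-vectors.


Via rank(M_{q-1}∘⋯∘M_p): M ≅ I[1,1]^3, I[1,2], I[3,4], I[4,4]^3.
μ_θ-semistable layers: μ^(1)=11/2; μ^(2)=3; μ^(3)=-2

((0, 0, 1, 1); (0, 1, 0, 0); (4, 0, 0, 3))


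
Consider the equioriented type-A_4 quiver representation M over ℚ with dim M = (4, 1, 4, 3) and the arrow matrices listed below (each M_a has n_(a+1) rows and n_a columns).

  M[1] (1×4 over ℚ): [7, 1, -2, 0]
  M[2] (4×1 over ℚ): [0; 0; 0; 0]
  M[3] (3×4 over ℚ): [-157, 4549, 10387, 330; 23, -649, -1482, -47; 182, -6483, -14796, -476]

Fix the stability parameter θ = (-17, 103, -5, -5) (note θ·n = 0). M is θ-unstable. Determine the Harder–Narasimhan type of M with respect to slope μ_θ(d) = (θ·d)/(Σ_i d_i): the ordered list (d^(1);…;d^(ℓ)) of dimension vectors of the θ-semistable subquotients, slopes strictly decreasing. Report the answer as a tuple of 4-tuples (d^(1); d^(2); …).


Via rank(M_{q-1}∘⋯∘M_p): M ≅ I[1,1]^3, I[1,2], I[3,3], I[3,4]^3.
μ_θ-semistable layers: μ^(1)=103; μ^(2)=-5; μ^(3)=-17

((0, 1, 0, 0); (0, 0, 4, 3); (4, 0, 0, 0))


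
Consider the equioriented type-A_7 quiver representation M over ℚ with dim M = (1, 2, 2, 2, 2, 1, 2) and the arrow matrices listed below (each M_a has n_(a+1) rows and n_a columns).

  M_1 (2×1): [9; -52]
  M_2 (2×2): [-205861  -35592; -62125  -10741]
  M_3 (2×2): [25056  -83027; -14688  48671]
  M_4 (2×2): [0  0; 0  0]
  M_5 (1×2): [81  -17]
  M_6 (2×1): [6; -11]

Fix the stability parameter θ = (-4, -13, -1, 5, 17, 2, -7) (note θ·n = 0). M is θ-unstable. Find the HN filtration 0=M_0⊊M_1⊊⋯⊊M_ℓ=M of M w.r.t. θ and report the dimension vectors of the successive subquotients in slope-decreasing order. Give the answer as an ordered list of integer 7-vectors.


Via rank(M_{q-1}∘⋯∘M_p): M ≅ I[1,4], I[2,3], I[4,4], I[5,5], I[5,7], I[7,7].
μ_θ-semistable layers: μ^(1)=17; μ^(2)=5; μ^(3)=4; μ^(4)=-1; μ^(5)=-7; μ^(6)=-17/2; μ^(7)=-13

((0, 0, 0, 0, 1, 0, 0); (0, 0, 0, 2, 0, 0, 0); (0, 0, 0, 0, 1, 1, 1); (0, 0, 2, 0, 0, 0, 0); (0, 0, 0, 0, 0, 0, 1); (1, 1, 0, 0, 0, 0, 0); (0, 1, 0, 0, 0, 0, 0))


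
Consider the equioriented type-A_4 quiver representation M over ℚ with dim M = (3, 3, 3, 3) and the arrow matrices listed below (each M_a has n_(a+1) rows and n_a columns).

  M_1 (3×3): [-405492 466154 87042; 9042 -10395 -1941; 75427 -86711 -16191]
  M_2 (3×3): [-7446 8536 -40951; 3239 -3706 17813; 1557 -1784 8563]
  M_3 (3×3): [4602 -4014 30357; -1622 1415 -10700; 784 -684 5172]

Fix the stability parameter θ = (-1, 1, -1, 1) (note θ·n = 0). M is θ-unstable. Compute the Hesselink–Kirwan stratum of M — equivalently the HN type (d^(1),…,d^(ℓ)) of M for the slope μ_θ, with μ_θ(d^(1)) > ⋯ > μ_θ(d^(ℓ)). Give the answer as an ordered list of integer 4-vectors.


Interval decomposition of M: I[1,3], I[1,4]^2, I[4,4].
HN type (ℓ=3): μ^(1)=1; μ^(2)=0; μ^(3)=-1

((0, 0, 0, 3); (0, 3, 3, 0); (3, 0, 0, 0))


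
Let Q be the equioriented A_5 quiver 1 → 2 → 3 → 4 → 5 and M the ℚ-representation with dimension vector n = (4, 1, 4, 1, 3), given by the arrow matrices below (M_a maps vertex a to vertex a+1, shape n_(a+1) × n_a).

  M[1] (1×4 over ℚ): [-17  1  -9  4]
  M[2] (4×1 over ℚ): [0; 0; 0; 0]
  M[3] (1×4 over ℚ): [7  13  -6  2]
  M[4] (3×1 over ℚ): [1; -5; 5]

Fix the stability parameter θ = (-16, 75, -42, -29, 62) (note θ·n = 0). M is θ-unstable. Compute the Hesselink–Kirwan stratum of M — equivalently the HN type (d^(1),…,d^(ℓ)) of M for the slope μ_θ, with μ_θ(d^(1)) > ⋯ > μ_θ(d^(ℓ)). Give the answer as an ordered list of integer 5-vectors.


Interval decomposition of M: I[1,1]^3, I[1,2], I[3,3]^3, I[3,5], I[5,5]^2.
HN type (ℓ=5): μ^(1)=75; μ^(2)=62; μ^(3)=-16; μ^(4)=-29; μ^(5)=-42

((0, 1, 0, 0, 0); (0, 0, 0, 0, 3); (4, 0, 0, 0, 0); (0, 0, 0, 1, 0); (0, 0, 4, 0, 0))


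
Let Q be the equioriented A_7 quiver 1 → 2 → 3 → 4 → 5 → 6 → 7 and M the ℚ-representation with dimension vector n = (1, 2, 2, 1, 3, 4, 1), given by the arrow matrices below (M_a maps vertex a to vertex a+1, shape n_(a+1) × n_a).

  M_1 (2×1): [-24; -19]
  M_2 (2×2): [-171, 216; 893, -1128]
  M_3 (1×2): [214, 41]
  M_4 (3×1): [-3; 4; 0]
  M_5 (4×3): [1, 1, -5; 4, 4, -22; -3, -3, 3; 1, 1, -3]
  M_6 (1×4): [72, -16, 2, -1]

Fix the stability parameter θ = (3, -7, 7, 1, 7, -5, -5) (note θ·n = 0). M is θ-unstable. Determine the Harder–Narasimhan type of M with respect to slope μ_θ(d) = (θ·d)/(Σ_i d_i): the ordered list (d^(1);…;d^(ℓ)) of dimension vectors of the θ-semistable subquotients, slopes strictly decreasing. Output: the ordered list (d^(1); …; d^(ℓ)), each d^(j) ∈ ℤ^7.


Barcode: M ≅ I[1,2], I[2,7], I[3,3], I[5,5], I[5,6], I[6,6]^2. HN layers by μ_θ (5 steps, strictly decreasing):
  μ^(1)=7; μ^(2)=1; μ^(3)=-2; μ^(4)=-5; μ^(5)=-7

((0, 0, 1, 0, 1, 0, 0); (0, 0, 1, 1, 2, 2, 1); (1, 1, 0, 0, 0, 0, 0); (0, 0, 0, 0, 0, 2, 0); (0, 1, 0, 0, 0, 0, 0))


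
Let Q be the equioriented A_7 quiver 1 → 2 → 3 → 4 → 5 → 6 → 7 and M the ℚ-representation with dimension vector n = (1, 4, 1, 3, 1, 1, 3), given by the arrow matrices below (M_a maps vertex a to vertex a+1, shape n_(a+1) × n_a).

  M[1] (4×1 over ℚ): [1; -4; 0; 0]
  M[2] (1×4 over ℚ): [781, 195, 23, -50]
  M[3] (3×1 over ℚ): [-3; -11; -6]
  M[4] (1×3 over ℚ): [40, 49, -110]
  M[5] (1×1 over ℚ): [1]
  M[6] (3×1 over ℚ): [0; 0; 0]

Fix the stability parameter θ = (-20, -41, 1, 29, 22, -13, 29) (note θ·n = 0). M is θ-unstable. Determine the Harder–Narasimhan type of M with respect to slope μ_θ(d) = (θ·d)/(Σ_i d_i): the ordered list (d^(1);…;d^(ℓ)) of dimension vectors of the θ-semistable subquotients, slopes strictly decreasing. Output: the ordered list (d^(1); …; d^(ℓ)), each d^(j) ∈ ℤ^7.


Via rank(M_{q-1}∘⋯∘M_p): M ≅ I[1,6], I[2,2]^3, I[4,4]^2, I[7,7]^3.
μ_θ-semistable layers: μ^(1)=29; μ^(2)=38/3; μ^(3)=1; μ^(4)=-61/2; μ^(5)=-41

((0, 0, 0, 2, 0, 0, 3); (0, 0, 0, 1, 1, 1, 0); (0, 0, 1, 0, 0, 0, 0); (1, 1, 0, 0, 0, 0, 0); (0, 3, 0, 0, 0, 0, 0))


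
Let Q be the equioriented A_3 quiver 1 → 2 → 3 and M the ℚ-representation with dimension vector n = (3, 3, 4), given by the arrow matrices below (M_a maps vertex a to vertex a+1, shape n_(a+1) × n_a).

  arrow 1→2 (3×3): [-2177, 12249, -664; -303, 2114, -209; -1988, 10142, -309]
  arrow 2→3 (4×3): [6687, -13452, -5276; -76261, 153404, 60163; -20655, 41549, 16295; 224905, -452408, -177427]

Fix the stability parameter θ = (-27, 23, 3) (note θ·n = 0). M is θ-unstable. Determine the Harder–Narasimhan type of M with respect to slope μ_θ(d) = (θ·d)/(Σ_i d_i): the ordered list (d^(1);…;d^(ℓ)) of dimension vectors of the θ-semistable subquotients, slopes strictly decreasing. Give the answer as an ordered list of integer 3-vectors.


Barcode: M ≅ I[1,3]^3, I[3,3]. HN layers by μ_θ (3 steps, strictly decreasing):
  μ^(1)=13; μ^(2)=3; μ^(3)=-27

((0, 3, 3); (0, 0, 1); (3, 0, 0))


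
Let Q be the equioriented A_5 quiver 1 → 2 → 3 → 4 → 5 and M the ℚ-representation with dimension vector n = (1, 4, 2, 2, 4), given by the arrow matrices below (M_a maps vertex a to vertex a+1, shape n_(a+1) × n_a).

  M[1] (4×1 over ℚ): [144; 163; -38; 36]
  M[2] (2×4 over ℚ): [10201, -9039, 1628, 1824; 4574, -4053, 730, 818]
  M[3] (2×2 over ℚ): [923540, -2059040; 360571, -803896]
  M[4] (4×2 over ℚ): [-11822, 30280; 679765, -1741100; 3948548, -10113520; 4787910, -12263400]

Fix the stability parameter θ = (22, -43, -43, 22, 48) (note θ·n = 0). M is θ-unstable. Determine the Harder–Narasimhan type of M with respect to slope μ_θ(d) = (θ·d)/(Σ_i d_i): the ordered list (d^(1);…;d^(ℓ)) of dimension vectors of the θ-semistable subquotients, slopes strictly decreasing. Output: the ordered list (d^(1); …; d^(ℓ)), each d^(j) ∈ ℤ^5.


Via rank(M_{q-1}∘⋯∘M_p): M ≅ I[1,4], I[2,2]^2, I[2,3], I[4,5], I[5,5]^3.
μ_θ-semistable layers: μ^(1)=48; μ^(2)=22; μ^(3)=-64/3; μ^(4)=-43

((0, 0, 0, 0, 4); (0, 0, 0, 2, 0); (1, 1, 1, 0, 0); (0, 3, 1, 0, 0))


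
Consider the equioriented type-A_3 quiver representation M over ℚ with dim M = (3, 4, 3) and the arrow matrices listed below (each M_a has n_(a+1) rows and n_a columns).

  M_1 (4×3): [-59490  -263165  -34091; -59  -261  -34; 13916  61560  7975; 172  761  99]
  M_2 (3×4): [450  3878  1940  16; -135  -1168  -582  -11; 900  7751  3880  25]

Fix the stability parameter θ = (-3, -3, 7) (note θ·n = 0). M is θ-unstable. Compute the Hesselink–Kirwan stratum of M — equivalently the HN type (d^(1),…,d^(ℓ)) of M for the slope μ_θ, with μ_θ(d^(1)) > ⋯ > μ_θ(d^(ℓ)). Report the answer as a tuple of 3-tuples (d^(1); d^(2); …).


Via rank(M_{q-1}∘⋯∘M_p): M ≅ I[1,2], I[1,3]^2, I[2,3].
μ_θ-semistable layers: μ^(1)=7; μ^(2)=-3

((0, 0, 3); (3, 4, 0))


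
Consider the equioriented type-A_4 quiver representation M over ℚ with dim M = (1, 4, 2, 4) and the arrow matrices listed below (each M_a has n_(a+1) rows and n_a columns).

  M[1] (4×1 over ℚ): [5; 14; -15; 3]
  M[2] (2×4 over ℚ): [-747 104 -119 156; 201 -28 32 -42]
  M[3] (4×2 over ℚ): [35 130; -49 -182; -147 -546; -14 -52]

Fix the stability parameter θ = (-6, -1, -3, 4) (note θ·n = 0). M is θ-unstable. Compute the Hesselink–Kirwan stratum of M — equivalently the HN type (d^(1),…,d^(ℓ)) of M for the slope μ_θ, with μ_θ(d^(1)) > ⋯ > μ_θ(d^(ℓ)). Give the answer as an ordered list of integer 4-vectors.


Barcode: M ≅ I[1,3], I[2,2]^2, I[2,4], I[4,4]^3. HN layers by μ_θ (4 steps, strictly decreasing):
  μ^(1)=4; μ^(2)=-1; μ^(3)=-2; μ^(4)=-6

((0, 0, 0, 4); (0, 2, 0, 0); (0, 2, 2, 0); (1, 0, 0, 0))


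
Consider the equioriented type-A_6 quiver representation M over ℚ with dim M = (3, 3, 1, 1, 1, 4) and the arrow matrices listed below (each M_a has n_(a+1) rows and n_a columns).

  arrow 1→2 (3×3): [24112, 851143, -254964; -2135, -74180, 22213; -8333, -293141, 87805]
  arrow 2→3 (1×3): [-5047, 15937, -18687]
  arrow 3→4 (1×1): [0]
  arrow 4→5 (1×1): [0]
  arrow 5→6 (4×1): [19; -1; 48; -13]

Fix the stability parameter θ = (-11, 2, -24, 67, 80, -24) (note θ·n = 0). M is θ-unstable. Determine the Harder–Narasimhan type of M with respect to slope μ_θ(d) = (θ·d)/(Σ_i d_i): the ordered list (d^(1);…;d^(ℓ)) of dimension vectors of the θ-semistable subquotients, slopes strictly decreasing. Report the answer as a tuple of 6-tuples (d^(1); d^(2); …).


Interval decomposition of M: I[1,2]^2, I[1,3], I[4,4], I[5,6], I[6,6]^3.
HN type (ℓ=5): μ^(1)=67; μ^(2)=28; μ^(3)=2; μ^(4)=-11; μ^(5)=-24

((0, 0, 0, 1, 0, 0); (0, 0, 0, 0, 1, 1); (0, 2, 0, 0, 0, 0); (3, 1, 1, 0, 0, 0); (0, 0, 0, 0, 0, 3))


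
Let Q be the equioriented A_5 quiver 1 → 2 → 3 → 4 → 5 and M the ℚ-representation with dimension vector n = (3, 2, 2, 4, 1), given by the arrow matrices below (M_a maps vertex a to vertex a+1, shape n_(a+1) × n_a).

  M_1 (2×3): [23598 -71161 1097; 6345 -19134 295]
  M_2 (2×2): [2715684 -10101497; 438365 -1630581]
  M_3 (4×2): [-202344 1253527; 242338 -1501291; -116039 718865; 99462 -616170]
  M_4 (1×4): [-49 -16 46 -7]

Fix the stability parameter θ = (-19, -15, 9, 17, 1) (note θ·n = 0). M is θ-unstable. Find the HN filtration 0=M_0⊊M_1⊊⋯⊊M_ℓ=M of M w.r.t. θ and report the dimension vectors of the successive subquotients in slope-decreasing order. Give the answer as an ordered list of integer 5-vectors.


Interval decomposition of M: I[1,1], I[1,4], I[1,5], I[4,4]^2.
HN type (ℓ=4): μ^(1)=17; μ^(2)=9; μ^(3)=-15; μ^(4)=-19

((0, 0, 0, 3, 0); (0, 0, 2, 1, 1); (0, 2, 0, 0, 0); (3, 0, 0, 0, 0))


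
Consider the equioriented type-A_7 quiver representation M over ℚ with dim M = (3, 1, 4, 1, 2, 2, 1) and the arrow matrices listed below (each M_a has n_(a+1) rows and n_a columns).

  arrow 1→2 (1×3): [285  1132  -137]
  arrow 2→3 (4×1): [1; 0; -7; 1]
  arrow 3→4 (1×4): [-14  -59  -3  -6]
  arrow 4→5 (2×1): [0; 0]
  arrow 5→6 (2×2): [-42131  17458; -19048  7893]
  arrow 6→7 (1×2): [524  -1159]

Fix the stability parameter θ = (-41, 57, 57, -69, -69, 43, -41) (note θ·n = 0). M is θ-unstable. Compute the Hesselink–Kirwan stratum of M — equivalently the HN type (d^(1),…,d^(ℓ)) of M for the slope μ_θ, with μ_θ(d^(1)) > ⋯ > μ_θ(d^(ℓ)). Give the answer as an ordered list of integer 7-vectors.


Via rank(M_{q-1}∘⋯∘M_p): M ≅ I[1,1]^2, I[1,4], I[3,3]^3, I[5,6], I[5,7].
μ_θ-semistable layers: μ^(1)=57; μ^(2)=43; μ^(3)=15; μ^(4)=1; μ^(5)=-41; μ^(6)=-69

((0, 0, 3, 0, 0, 0, 0); (0, 0, 0, 0, 0, 1, 0); (0, 1, 1, 1, 0, 0, 0); (0, 0, 0, 0, 0, 1, 1); (3, 0, 0, 0, 0, 0, 0); (0, 0, 0, 0, 2, 0, 0))


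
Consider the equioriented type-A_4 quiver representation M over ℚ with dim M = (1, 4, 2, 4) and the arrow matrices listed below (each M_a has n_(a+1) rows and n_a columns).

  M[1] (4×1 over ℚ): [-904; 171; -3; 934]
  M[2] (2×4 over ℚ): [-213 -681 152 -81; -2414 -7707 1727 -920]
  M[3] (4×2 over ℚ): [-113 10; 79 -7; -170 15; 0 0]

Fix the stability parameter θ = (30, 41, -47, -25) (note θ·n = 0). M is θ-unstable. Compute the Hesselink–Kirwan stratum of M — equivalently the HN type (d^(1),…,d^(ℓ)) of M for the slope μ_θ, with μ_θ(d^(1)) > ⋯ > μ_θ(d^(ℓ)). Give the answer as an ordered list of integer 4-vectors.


Barcode: M ≅ I[1,4], I[2,2]^2, I[2,4], I[4,4]^2. HN layers by μ_θ (4 steps, strictly decreasing):
  μ^(1)=41; μ^(2)=-1/4; μ^(3)=-31/3; μ^(4)=-25

((0, 2, 0, 0); (1, 1, 1, 1); (0, 1, 1, 1); (0, 0, 0, 2))


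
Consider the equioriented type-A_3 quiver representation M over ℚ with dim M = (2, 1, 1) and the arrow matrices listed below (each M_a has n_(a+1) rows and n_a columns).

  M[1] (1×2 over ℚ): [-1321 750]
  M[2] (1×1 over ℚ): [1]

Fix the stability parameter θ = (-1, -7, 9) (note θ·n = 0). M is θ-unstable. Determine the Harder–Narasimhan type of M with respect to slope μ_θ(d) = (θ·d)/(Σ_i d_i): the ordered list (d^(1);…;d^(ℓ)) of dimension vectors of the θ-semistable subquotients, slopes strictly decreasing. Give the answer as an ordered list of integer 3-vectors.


Via rank(M_{q-1}∘⋯∘M_p): M ≅ I[1,1], I[1,3].
μ_θ-semistable layers: μ^(1)=9; μ^(2)=-1; μ^(3)=-4

((0, 0, 1); (1, 0, 0); (1, 1, 0))


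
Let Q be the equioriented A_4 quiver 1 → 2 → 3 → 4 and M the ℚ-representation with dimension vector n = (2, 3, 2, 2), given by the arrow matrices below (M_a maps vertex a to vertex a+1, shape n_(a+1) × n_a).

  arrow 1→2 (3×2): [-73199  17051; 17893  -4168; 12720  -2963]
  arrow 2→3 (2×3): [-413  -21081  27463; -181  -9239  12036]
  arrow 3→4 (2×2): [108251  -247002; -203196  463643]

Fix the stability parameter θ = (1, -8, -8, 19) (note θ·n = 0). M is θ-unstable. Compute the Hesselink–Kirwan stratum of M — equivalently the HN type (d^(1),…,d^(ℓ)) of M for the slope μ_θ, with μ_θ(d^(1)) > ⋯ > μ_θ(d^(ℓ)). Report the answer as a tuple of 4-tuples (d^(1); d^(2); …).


Via rank(M_{q-1}∘⋯∘M_p): M ≅ I[1,4]^2, I[2,2].
μ_θ-semistable layers: μ^(1)=19; μ^(2)=-5; μ^(3)=-8

((0, 0, 0, 2); (2, 2, 2, 0); (0, 1, 0, 0))


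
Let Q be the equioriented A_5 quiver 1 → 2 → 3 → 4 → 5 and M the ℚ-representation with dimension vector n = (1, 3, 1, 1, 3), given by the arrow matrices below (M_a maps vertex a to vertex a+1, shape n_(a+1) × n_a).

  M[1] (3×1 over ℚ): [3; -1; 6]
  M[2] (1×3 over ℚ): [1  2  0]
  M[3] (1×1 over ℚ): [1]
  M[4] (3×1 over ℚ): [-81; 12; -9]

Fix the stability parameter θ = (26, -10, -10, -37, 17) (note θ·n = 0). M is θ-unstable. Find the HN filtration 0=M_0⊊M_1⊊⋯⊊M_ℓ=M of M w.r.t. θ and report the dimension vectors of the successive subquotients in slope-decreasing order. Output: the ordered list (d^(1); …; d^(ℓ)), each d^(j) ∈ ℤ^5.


Barcode: M ≅ I[1,5], I[2,2]^2, I[5,5]^2. HN layers by μ_θ (3 steps, strictly decreasing):
  μ^(1)=17; μ^(2)=-31/4; μ^(3)=-10

((0, 0, 0, 0, 3); (1, 1, 1, 1, 0); (0, 2, 0, 0, 0))


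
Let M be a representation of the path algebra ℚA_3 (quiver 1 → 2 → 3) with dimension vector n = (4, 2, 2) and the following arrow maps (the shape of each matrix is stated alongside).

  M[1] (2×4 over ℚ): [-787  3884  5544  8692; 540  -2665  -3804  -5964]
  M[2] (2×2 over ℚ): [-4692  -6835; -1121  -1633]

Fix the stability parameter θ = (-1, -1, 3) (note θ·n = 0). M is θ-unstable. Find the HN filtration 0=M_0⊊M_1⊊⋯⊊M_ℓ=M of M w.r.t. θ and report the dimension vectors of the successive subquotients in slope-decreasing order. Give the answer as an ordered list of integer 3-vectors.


Via rank(M_{q-1}∘⋯∘M_p): M ≅ I[1,1]^2, I[1,3]^2.
μ_θ-semistable layers: μ^(1)=3; μ^(2)=-1

((0, 0, 2); (4, 2, 0))


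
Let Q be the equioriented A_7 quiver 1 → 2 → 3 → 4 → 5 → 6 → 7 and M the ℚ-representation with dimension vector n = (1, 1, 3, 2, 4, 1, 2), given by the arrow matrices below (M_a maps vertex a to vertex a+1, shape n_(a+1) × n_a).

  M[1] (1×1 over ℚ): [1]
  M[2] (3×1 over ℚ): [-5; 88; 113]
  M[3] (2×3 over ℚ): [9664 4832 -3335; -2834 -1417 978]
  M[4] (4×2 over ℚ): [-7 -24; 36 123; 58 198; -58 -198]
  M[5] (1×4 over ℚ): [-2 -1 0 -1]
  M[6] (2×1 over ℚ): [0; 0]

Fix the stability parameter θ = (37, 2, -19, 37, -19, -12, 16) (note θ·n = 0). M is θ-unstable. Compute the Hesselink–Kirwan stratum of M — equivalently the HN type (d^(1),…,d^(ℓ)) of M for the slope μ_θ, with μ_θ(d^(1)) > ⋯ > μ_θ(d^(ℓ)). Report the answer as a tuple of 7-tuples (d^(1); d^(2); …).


Barcode: M ≅ I[1,5], I[3,3], I[3,6], I[5,5]^2, I[7,7]^2. HN layers by μ_θ (5 steps, strictly decreasing):
  μ^(1)=16; μ^(2)=9; μ^(3)=20/3; μ^(4)=2; μ^(5)=-19

((0, 0, 0, 0, 0, 0, 2); (0, 0, 0, 1, 1, 0, 0); (1, 1, 1, 0, 0, 0, 0); (0, 0, 0, 1, 1, 1, 0); (0, 0, 2, 0, 2, 0, 0))


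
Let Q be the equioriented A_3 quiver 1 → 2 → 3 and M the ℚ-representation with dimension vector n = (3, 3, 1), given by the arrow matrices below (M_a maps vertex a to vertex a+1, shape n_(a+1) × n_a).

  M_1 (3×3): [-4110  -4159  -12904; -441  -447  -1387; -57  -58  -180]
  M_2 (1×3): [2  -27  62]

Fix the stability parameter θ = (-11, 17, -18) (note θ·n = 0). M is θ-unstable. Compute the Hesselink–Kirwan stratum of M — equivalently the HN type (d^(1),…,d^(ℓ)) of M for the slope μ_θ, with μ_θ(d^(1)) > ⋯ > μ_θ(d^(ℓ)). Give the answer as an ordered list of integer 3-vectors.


Interval decomposition of M: I[1,2]^2, I[1,3].
HN type (ℓ=3): μ^(1)=17; μ^(2)=-1/2; μ^(3)=-11

((0, 2, 0); (0, 1, 1); (3, 0, 0))


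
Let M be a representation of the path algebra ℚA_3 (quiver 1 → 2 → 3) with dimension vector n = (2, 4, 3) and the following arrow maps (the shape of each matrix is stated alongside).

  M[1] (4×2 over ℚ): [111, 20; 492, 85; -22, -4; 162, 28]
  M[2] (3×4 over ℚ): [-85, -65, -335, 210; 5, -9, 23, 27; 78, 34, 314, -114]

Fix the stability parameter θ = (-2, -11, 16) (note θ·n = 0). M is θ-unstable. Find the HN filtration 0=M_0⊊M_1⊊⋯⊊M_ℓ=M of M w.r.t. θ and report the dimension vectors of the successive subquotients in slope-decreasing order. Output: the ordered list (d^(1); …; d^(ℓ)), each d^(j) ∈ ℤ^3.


Interval decomposition of M: I[1,2], I[1,3], I[2,2], I[2,3], I[3,3].
HN type (ℓ=3): μ^(1)=16; μ^(2)=-13/2; μ^(3)=-11

((0, 0, 3); (2, 2, 0); (0, 2, 0))


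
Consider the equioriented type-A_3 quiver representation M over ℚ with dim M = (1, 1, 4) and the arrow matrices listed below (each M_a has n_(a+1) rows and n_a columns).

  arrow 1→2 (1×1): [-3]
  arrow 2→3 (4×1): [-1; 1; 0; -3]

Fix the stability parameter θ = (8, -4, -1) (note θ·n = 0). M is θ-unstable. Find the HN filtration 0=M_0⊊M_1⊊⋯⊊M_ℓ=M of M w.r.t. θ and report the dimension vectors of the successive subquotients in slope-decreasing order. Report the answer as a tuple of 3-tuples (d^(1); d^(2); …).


Via rank(M_{q-1}∘⋯∘M_p): M ≅ I[1,3], I[3,3]^3.
μ_θ-semistable layers: μ^(1)=1; μ^(2)=-1

((1, 1, 1); (0, 0, 3))


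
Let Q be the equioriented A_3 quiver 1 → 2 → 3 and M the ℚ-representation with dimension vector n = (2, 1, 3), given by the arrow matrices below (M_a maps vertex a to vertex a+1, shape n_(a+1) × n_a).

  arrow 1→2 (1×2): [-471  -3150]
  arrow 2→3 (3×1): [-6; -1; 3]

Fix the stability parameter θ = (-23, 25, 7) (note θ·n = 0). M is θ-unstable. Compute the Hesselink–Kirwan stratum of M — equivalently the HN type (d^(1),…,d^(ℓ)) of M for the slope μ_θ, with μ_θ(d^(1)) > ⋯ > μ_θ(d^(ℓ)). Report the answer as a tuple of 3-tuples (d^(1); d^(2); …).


Via rank(M_{q-1}∘⋯∘M_p): M ≅ I[1,1], I[1,3], I[3,3]^2.
μ_θ-semistable layers: μ^(1)=16; μ^(2)=7; μ^(3)=-23

((0, 1, 1); (0, 0, 2); (2, 0, 0))


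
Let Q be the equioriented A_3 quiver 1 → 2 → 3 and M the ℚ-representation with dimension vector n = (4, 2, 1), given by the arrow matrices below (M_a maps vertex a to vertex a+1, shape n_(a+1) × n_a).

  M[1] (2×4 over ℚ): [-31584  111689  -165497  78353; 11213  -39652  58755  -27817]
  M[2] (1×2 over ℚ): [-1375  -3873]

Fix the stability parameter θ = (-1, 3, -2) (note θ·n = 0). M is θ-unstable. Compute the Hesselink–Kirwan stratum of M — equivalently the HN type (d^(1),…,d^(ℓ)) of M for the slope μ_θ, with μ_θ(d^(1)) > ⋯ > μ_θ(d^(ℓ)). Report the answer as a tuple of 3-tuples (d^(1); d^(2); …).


Interval decomposition of M: I[1,1]^2, I[1,2], I[1,3].
HN type (ℓ=3): μ^(1)=3; μ^(2)=1/2; μ^(3)=-1

((0, 1, 0); (0, 1, 1); (4, 0, 0))


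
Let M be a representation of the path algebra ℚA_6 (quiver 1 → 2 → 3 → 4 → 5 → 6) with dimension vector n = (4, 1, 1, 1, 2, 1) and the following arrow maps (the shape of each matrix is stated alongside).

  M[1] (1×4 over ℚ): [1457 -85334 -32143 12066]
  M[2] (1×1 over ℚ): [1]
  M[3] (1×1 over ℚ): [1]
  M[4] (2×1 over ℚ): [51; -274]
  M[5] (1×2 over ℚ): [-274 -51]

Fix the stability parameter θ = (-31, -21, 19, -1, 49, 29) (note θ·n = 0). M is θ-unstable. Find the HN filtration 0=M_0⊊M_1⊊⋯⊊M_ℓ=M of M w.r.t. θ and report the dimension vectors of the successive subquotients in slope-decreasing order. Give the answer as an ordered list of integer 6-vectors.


Barcode: M ≅ I[1,1]^3, I[1,5], I[5,6]. HN layers by μ_θ (5 steps, strictly decreasing):
  μ^(1)=49; μ^(2)=39; μ^(3)=9; μ^(4)=-21; μ^(5)=-31

((0, 0, 0, 0, 1, 0); (0, 0, 0, 0, 1, 1); (0, 0, 1, 1, 0, 0); (0, 1, 0, 0, 0, 0); (4, 0, 0, 0, 0, 0))


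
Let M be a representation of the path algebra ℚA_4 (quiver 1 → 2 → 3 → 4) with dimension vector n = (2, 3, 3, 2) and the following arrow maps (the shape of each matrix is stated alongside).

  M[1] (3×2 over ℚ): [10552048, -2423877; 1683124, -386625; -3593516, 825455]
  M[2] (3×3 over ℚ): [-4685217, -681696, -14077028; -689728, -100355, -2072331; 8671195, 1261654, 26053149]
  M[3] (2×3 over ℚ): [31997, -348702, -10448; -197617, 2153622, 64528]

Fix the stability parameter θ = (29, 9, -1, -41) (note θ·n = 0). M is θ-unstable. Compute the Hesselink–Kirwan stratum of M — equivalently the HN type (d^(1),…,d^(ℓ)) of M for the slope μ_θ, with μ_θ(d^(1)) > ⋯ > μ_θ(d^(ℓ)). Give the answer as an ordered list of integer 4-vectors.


Interval decomposition of M: I[1,3], I[1,4], I[2,3], I[4,4].
HN type (ℓ=4): μ^(1)=37/3; μ^(2)=4; μ^(3)=-1; μ^(4)=-41

((1, 1, 1, 0); (0, 1, 1, 0); (1, 1, 1, 1); (0, 0, 0, 1))


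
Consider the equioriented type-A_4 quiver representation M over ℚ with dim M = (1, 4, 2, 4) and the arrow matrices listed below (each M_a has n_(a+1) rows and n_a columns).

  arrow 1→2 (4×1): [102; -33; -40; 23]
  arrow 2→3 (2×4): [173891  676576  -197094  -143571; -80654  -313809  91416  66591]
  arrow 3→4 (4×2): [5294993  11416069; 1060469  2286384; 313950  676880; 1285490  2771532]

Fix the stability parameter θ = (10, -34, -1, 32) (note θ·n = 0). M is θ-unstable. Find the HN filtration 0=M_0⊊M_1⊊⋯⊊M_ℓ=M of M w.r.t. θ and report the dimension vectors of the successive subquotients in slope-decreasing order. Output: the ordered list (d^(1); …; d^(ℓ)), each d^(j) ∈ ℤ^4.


Interval decomposition of M: I[1,4], I[2,2]^2, I[2,4], I[4,4]^2.
HN type (ℓ=4): μ^(1)=32; μ^(2)=-1; μ^(3)=-12; μ^(4)=-34

((0, 0, 0, 4); (0, 0, 2, 0); (1, 1, 0, 0); (0, 3, 0, 0))


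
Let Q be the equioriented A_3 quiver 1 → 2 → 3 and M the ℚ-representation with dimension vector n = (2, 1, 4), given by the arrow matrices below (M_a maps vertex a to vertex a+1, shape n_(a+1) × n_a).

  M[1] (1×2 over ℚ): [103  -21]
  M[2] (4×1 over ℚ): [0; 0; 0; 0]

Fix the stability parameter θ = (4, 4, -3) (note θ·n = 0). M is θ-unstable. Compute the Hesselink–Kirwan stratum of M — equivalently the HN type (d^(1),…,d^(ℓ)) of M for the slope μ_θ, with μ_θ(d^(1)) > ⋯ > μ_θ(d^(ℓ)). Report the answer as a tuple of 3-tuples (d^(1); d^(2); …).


Via rank(M_{q-1}∘⋯∘M_p): M ≅ I[1,1], I[1,2], I[3,3]^4.
μ_θ-semistable layers: μ^(1)=4; μ^(2)=-3

((2, 1, 0); (0, 0, 4))


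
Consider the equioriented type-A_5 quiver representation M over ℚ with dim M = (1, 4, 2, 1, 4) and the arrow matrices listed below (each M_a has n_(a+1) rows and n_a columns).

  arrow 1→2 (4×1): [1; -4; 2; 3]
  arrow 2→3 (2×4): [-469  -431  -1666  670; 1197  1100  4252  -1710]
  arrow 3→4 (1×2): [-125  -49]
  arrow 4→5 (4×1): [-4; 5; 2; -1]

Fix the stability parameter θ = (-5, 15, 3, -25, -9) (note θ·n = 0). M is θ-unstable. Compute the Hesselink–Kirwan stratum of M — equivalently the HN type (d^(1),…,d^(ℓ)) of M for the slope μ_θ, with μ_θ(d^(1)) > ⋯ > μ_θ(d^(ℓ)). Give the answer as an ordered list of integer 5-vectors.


Via rank(M_{q-1}∘⋯∘M_p): M ≅ I[1,5], I[2,2]^2, I[2,3], I[5,5]^3.
μ_θ-semistable layers: μ^(1)=15; μ^(2)=9; μ^(3)=-4; μ^(4)=-5; μ^(5)=-9

((0, 2, 0, 0, 0); (0, 1, 1, 0, 0); (0, 1, 1, 1, 1); (1, 0, 0, 0, 0); (0, 0, 0, 0, 3))


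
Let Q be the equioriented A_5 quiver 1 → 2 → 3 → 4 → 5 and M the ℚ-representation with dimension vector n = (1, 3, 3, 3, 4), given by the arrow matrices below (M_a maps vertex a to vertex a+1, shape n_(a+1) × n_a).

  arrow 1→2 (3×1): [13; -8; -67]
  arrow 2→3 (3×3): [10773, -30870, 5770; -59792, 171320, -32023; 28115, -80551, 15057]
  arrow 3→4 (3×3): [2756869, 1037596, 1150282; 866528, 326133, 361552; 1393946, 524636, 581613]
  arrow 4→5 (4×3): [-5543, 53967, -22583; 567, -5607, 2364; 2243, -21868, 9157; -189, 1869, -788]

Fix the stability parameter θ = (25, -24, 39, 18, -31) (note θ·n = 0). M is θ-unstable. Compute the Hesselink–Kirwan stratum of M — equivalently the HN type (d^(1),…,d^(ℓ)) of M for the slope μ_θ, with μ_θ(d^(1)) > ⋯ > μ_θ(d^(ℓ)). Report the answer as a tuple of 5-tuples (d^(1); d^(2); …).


Via rank(M_{q-1}∘⋯∘M_p): M ≅ I[1,5], I[2,5]^2, I[5,5].
μ_θ-semistable layers: μ^(1)=26/3; μ^(2)=1/2; μ^(3)=-24; μ^(4)=-31

((0, 0, 3, 3, 3); (1, 1, 0, 0, 0); (0, 2, 0, 0, 0); (0, 0, 0, 0, 1))


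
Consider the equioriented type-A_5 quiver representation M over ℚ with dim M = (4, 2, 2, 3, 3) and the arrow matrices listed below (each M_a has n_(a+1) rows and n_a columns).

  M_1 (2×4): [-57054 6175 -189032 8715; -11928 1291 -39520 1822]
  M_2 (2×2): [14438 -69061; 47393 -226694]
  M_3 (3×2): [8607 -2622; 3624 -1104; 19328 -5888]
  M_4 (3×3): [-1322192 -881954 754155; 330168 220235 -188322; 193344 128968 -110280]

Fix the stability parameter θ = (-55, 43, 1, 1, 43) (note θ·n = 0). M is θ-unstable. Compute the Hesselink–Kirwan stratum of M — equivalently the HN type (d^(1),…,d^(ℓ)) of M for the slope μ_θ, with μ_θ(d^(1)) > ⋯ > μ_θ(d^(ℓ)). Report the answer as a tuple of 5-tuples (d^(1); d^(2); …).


Interval decomposition of M: I[1,1]^2, I[1,3], I[1,4], I[4,5]^2, I[5,5].
HN type (ℓ=5): μ^(1)=43; μ^(2)=22; μ^(3)=15; μ^(4)=1; μ^(5)=-55

((0, 0, 0, 0, 3); (0, 1, 1, 0, 0); (0, 1, 1, 1, 0); (0, 0, 0, 2, 0); (4, 0, 0, 0, 0))


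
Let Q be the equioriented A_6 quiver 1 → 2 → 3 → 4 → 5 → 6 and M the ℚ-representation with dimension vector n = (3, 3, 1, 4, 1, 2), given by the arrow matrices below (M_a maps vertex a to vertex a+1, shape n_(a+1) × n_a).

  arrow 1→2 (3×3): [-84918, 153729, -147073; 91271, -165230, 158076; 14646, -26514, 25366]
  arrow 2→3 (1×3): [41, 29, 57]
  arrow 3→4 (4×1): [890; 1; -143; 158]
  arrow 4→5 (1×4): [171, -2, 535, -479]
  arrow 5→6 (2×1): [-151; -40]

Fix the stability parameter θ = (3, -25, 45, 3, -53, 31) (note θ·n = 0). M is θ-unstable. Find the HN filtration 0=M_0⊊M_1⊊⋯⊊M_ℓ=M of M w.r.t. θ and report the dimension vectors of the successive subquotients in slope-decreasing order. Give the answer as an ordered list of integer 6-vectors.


Interval decomposition of M: I[1,1], I[1,2], I[1,6], I[2,2], I[4,4]^3, I[6,6].
HN type (ℓ=5): μ^(1)=31; μ^(2)=3; μ^(3)=-5/3; μ^(4)=-11; μ^(5)=-25

((0, 0, 0, 0, 0, 2); (1, 0, 0, 3, 0, 0); (0, 0, 1, 1, 1, 0); (2, 2, 0, 0, 0, 0); (0, 1, 0, 0, 0, 0))


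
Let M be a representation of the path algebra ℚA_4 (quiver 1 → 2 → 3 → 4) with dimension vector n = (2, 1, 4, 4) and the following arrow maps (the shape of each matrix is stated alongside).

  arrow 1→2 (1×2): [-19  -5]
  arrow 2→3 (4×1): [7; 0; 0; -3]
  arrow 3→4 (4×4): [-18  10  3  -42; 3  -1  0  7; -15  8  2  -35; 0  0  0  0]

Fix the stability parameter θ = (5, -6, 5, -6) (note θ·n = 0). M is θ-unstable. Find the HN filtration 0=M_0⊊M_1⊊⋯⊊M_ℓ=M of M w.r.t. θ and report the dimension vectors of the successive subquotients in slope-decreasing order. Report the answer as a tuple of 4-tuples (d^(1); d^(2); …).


Interval decomposition of M: I[1,1], I[1,3], I[3,4]^3, I[4,4].
HN type (ℓ=3): μ^(1)=5; μ^(2)=-1/2; μ^(3)=-6

((1, 0, 1, 0); (1, 1, 3, 3); (0, 0, 0, 1))


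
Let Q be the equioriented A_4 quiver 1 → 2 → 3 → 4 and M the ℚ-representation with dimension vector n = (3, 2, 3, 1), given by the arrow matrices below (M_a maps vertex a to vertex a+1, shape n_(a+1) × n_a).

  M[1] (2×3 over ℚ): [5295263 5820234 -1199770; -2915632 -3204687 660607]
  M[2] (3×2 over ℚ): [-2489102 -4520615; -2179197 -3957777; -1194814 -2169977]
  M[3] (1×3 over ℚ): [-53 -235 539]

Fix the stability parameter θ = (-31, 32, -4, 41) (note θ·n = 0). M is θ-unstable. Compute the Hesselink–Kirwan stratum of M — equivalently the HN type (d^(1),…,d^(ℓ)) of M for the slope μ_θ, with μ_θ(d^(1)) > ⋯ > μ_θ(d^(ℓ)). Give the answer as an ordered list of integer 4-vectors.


Barcode: M ≅ I[1,1], I[1,3], I[1,4], I[3,3]. HN layers by μ_θ (4 steps, strictly decreasing):
  μ^(1)=41; μ^(2)=14; μ^(3)=-4; μ^(4)=-31

((0, 0, 0, 1); (0, 2, 2, 0); (0, 0, 1, 0); (3, 0, 0, 0))


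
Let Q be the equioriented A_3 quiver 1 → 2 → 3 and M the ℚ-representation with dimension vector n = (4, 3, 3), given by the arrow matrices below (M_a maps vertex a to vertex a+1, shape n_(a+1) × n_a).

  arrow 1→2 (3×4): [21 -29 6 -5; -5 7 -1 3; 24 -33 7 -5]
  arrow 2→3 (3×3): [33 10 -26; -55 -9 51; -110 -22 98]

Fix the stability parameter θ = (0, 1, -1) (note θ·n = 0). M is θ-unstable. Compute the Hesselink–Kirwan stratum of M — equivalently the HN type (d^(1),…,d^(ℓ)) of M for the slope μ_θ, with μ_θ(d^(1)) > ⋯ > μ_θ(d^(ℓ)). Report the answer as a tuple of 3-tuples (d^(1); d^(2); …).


Barcode: M ≅ I[1,1], I[1,2], I[1,3]^2, I[3,3]. HN layers by μ_θ (3 steps, strictly decreasing):
  μ^(1)=1; μ^(2)=0; μ^(3)=-1

((0, 1, 0); (4, 2, 2); (0, 0, 1))


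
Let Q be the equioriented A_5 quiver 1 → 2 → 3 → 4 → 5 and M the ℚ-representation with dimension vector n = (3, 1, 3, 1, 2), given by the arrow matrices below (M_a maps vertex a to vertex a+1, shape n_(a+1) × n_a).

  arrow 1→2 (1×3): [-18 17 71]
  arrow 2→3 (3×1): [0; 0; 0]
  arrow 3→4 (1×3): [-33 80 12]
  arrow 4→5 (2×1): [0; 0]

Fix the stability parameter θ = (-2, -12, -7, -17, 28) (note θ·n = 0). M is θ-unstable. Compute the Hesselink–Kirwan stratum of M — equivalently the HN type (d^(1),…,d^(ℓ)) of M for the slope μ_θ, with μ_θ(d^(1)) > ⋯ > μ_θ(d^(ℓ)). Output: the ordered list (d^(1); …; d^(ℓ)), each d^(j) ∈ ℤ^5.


Barcode: M ≅ I[1,1]^2, I[1,2], I[3,3]^2, I[3,4], I[5,5]^2. HN layers by μ_θ (4 steps, strictly decreasing):
  μ^(1)=28; μ^(2)=-2; μ^(3)=-7; μ^(4)=-12

((0, 0, 0, 0, 2); (2, 0, 0, 0, 0); (1, 1, 2, 0, 0); (0, 0, 1, 1, 0))


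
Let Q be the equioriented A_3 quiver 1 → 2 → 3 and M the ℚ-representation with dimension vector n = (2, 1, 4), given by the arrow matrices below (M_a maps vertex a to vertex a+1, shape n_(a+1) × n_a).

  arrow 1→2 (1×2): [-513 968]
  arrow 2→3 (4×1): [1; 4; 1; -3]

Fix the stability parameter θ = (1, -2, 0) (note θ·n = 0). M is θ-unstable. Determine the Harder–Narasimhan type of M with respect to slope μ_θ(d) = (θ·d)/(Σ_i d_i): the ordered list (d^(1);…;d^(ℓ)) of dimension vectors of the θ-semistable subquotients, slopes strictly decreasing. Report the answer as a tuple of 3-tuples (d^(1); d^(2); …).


Via rank(M_{q-1}∘⋯∘M_p): M ≅ I[1,1], I[1,3], I[3,3]^3.
μ_θ-semistable layers: μ^(1)=1; μ^(2)=0; μ^(3)=-1/2

((1, 0, 0); (0, 0, 4); (1, 1, 0))
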